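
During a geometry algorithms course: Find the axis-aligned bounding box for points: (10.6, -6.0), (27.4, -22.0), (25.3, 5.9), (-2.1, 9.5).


x range: [-2.1, 27.4]
y range: [-22, 9.5]
Bounding box: (-2.1,-22) to (27.4,9.5)

(-2.1,-22) to (27.4,9.5)


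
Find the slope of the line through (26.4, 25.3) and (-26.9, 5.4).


slope = (y2-y1)/(x2-x1) = (5.4-25.3)/((-26.9)-26.4) = (-19.9)/(-53.3) = 0.3734

0.3734


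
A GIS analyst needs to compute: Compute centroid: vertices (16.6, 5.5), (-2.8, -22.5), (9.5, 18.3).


Centroid = ((x_A+x_B+x_C)/3, (y_A+y_B+y_C)/3)
= ((16.6+(-2.8)+9.5)/3, (5.5+(-22.5)+18.3)/3)
= (7.7667, 0.4333)

(7.7667, 0.4333)


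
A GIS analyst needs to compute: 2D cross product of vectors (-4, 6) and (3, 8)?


u x v = u_x*v_y - u_y*v_x = (-4)*8 - 6*3
= (-32) - 18 = -50

-50


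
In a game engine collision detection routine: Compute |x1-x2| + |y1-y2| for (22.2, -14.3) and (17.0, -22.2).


|22.2-17| + |(-14.3)-(-22.2)| = 5.2 + 7.9 = 13.1

13.1


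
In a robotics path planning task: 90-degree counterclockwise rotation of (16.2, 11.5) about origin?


90° CCW: (x,y) -> (-y, x)
(16.2,11.5) -> (-11.5, 16.2)

(-11.5, 16.2)


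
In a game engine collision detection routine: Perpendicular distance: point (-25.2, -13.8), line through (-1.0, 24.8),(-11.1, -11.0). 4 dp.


|cross product| = 476.5
|line direction| = sqrt(1383.65) = 37.1974
Distance = 476.5/sqrt(1383.65) = 12.81

12.81


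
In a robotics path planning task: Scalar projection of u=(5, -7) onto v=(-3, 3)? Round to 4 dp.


u.v = -36, |v| = sqrt(18) = 4.2426
Scalar projection = u.v / |v| = -36 / sqrt(18) = -8.4853

-8.4853


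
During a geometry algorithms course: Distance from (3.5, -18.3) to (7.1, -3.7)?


dx=3.6, dy=14.6
d^2 = 3.6^2 + 14.6^2 = 226.12
d = sqrt(226.12) = 15.0373

15.0373


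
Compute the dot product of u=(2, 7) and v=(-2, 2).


u . v = u_x*v_x + u_y*v_y = 2*(-2) + 7*2
= (-4) + 14 = 10

10


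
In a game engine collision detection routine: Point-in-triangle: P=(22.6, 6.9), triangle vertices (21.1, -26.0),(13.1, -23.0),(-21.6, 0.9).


Cross products: AB x AP = -267.7, BC x BP = -1264.58, CA x CP = 1445.18
All same sign? no

No, outside


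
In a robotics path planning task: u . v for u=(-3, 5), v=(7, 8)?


u . v = u_x*v_x + u_y*v_y = (-3)*7 + 5*8
= (-21) + 40 = 19

19


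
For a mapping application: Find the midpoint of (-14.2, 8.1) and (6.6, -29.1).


M = (((-14.2)+6.6)/2, (8.1+(-29.1))/2)
= (-3.8, -10.5)

(-3.8, -10.5)


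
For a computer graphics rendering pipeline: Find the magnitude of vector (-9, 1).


|u| = sqrt((-9)^2 + 1^2) = sqrt(82) = 9.0554

9.0554


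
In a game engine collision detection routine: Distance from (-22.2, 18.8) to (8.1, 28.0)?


dx=30.3, dy=9.2
d^2 = 30.3^2 + 9.2^2 = 1002.73
d = sqrt(1002.73) = 31.6659

31.6659


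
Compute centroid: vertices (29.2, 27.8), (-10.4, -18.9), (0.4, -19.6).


Centroid = ((x_A+x_B+x_C)/3, (y_A+y_B+y_C)/3)
= ((29.2+(-10.4)+0.4)/3, (27.8+(-18.9)+(-19.6))/3)
= (6.4, -3.5667)

(6.4, -3.5667)


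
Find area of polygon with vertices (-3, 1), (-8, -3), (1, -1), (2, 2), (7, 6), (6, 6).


Shoelace sum: ((-3)*(-3) - (-8)*1) + ((-8)*(-1) - 1*(-3)) + (1*2 - 2*(-1)) + (2*6 - 7*2) + (7*6 - 6*6) + (6*1 - (-3)*6)
= 60
Area = |60|/2 = 30

30


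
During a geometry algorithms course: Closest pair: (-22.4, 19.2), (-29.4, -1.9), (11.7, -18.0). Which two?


d(P0,P1) = 22.2308, d(P0,P2) = 50.4643, d(P1,P2) = 44.1409
Closest: P0 and P1

Closest pair: (-22.4, 19.2) and (-29.4, -1.9), distance = 22.2308


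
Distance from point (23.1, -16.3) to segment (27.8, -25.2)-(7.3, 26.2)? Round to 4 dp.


Project P onto AB: t = 0.1809 (clamped to [0,1])
Closest point on segment: (24.0925, -15.9042)
Distance: 1.0685

1.0685


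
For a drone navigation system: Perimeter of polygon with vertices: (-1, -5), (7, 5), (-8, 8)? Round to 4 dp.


Sides: (-1, -5)->(7, 5): sqrt(164) = 12.806248, (7, 5)->(-8, 8): sqrt(234) = 15.297059, (-8, 8)->(-1, -5): sqrt(218) = 14.764823
Sum = 42.86813
Perimeter = 42.8681

42.8681


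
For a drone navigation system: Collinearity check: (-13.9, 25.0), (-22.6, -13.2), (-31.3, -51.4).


Cross product: ((-22.6)-(-13.9))*((-51.4)-25) - ((-13.2)-25)*((-31.3)-(-13.9))
= 0

Yes, collinear


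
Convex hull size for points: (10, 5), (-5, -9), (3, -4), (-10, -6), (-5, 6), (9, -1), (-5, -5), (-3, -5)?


Convex hull vertices (CCW): (-10, -6), (-5, -9), (9, -1), (10, 5), (-5, 6)
Count = 5

5


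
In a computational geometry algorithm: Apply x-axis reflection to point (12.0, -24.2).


Reflection over x-axis: (x,y) -> (x,-y)
(12, -24.2) -> (12, 24.2)

(12, 24.2)


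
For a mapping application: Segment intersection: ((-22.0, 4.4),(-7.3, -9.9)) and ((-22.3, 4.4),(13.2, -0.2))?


Cross products: d1=1.38, d2=-438.65, d3=-4.29, d4=435.74
d1*d2 < 0 and d3*d4 < 0? yes

Yes, they intersect


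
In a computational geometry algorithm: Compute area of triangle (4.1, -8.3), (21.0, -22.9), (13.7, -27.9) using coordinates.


Area = |x_A(y_B-y_C) + x_B(y_C-y_A) + x_C(y_A-y_B)|/2
= |20.5 + (-411.6) + 200.02|/2
= 191.08/2 = 95.54

95.54


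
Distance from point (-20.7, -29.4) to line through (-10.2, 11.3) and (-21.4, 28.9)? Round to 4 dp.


|cross product| = 640.64
|line direction| = sqrt(435.2) = 20.8614
Distance = 640.64/sqrt(435.2) = 30.7093

30.7093


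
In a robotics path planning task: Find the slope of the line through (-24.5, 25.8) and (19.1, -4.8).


slope = (y2-y1)/(x2-x1) = ((-4.8)-25.8)/(19.1-(-24.5)) = (-30.6)/43.6 = -0.7018

-0.7018


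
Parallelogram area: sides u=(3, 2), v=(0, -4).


|u x v| = |3*(-4) - 2*0|
= |(-12) - 0| = 12

12


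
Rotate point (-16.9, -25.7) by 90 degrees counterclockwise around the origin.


90° CCW: (x,y) -> (-y, x)
(-16.9,-25.7) -> (25.7, -16.9)

(25.7, -16.9)


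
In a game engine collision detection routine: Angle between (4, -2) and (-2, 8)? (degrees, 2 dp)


u.v = -24, |u| = sqrt(20) = 4.4721, |v| = sqrt(68) = 8.2462
cos(theta) = u.v/(|u||v|) = -24/sqrt(1360) = -0.650791
theta = acos(-0.650791) = 130.6 degrees

130.6 degrees


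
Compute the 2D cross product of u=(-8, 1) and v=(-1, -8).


u x v = u_x*v_y - u_y*v_x = (-8)*(-8) - 1*(-1)
= 64 - (-1) = 65

65


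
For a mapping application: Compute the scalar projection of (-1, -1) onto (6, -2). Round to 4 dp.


u.v = -4, |v| = sqrt(40) = 6.3246
Scalar projection = u.v / |v| = -4 / sqrt(40) = -0.6325

-0.6325


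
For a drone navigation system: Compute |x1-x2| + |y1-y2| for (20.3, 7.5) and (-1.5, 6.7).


|20.3-(-1.5)| + |7.5-6.7| = 21.8 + 0.8 = 22.6

22.6


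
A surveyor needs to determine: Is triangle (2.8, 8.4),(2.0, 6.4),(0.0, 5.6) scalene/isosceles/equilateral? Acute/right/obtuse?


Side lengths squared: AB^2=4.64, BC^2=4.64, CA^2=15.68
Sorted: [4.64, 4.64, 15.68]
By sides: Isosceles, By angles: Obtuse

Isosceles, Obtuse


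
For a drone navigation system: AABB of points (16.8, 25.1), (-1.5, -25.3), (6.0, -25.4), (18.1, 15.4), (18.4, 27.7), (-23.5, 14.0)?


x range: [-23.5, 18.4]
y range: [-25.4, 27.7]
Bounding box: (-23.5,-25.4) to (18.4,27.7)

(-23.5,-25.4) to (18.4,27.7)


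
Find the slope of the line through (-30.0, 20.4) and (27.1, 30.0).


slope = (y2-y1)/(x2-x1) = (30-20.4)/(27.1-(-30)) = 9.6/57.1 = 0.1681

0.1681


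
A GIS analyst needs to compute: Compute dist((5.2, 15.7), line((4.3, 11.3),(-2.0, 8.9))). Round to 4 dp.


|cross product| = 25.56
|line direction| = sqrt(45.45) = 6.7417
Distance = 25.56/sqrt(45.45) = 3.7914

3.7914


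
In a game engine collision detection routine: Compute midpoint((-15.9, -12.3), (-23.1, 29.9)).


M = (((-15.9)+(-23.1))/2, ((-12.3)+29.9)/2)
= (-19.5, 8.8)

(-19.5, 8.8)


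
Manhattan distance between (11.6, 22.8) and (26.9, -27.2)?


|11.6-26.9| + |22.8-(-27.2)| = 15.3 + 50 = 65.3

65.3


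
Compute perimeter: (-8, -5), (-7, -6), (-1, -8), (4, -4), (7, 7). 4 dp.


Sides: (-8, -5)->(-7, -6): sqrt(2) = 1.414214, (-7, -6)->(-1, -8): sqrt(40) = 6.324555, (-1, -8)->(4, -4): sqrt(41) = 6.403124, (4, -4)->(7, 7): sqrt(130) = 11.401754, (7, 7)->(-8, -5): sqrt(369) = 19.209373
Sum = 44.75302
Perimeter = 44.753

44.753


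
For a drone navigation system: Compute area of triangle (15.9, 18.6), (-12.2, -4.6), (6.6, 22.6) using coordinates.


Area = |x_A(y_B-y_C) + x_B(y_C-y_A) + x_C(y_A-y_B)|/2
= |(-432.48) + (-48.8) + 153.12|/2
= 328.16/2 = 164.08

164.08


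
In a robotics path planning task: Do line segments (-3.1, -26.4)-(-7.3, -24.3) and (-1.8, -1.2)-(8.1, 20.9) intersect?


Cross products: d1=-220.75, d2=-107.14, d3=-108.57, d4=-222.18
d1*d2 < 0 and d3*d4 < 0? no

No, they don't intersect


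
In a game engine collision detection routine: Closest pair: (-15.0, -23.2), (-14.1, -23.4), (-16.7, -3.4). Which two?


d(P0,P1) = 0.922, d(P0,P2) = 19.8728, d(P1,P2) = 20.1683
Closest: P0 and P1

Closest pair: (-15.0, -23.2) and (-14.1, -23.4), distance = 0.922


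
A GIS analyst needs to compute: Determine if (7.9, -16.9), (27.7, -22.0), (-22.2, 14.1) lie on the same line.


Cross product: (27.7-7.9)*(14.1-(-16.9)) - ((-22)-(-16.9))*((-22.2)-7.9)
= 460.29

No, not collinear


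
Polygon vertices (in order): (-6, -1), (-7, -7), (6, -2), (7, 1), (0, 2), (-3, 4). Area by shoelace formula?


Shoelace sum: ((-6)*(-7) - (-7)*(-1)) + ((-7)*(-2) - 6*(-7)) + (6*1 - 7*(-2)) + (7*2 - 0*1) + (0*4 - (-3)*2) + ((-3)*(-1) - (-6)*4)
= 158
Area = |158|/2 = 79

79


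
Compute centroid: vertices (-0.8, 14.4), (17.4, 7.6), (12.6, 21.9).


Centroid = ((x_A+x_B+x_C)/3, (y_A+y_B+y_C)/3)
= (((-0.8)+17.4+12.6)/3, (14.4+7.6+21.9)/3)
= (9.7333, 14.6333)

(9.7333, 14.6333)


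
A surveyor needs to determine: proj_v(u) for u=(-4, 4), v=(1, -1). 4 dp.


u.v = -8, |v| = sqrt(2) = 1.4142
Scalar projection = u.v / |v| = -8 / sqrt(2) = -5.6569

-5.6569


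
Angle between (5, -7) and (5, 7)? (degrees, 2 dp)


u.v = -24, |u| = sqrt(74) = 8.6023, |v| = sqrt(74) = 8.6023
cos(theta) = u.v/(|u||v|) = -24/sqrt(5476) = -0.324324
theta = acos(-0.324324) = 108.92 degrees

108.92 degrees


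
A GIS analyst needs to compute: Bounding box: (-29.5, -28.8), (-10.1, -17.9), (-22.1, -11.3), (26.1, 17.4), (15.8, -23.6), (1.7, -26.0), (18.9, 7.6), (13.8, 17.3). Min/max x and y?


x range: [-29.5, 26.1]
y range: [-28.8, 17.4]
Bounding box: (-29.5,-28.8) to (26.1,17.4)

(-29.5,-28.8) to (26.1,17.4)


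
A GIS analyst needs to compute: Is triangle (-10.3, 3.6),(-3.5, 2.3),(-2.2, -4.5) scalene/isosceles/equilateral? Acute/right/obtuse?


Side lengths squared: AB^2=47.93, BC^2=47.93, CA^2=131.22
Sorted: [47.93, 47.93, 131.22]
By sides: Isosceles, By angles: Obtuse

Isosceles, Obtuse


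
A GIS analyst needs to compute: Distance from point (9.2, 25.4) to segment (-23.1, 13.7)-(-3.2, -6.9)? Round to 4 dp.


Project P onto AB: t = 0.4897 (clamped to [0,1])
Closest point on segment: (-13.3546, 3.6118)
Distance: 31.3598

31.3598


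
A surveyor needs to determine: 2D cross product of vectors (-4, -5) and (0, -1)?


u x v = u_x*v_y - u_y*v_x = (-4)*(-1) - (-5)*0
= 4 - 0 = 4

4


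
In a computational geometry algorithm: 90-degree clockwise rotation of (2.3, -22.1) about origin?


90° CW: (x,y) -> (y, -x)
(2.3,-22.1) -> (-22.1, -2.3)

(-22.1, -2.3)


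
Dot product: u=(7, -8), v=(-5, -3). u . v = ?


u . v = u_x*v_x + u_y*v_y = 7*(-5) + (-8)*(-3)
= (-35) + 24 = -11

-11


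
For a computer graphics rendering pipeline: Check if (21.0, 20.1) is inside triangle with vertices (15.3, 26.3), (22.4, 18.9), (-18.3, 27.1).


Cross products: AB x AP = -1.84, BC x BP = -37.36, CA x CP = -203.76
All same sign? yes

Yes, inside


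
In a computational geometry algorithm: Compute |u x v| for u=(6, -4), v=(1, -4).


|u x v| = |6*(-4) - (-4)*1|
= |(-24) - (-4)| = 20

20


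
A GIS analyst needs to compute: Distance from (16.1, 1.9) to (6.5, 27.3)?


dx=-9.6, dy=25.4
d^2 = (-9.6)^2 + 25.4^2 = 737.32
d = sqrt(737.32) = 27.1536

27.1536


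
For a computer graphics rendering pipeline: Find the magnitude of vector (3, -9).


|u| = sqrt(3^2 + (-9)^2) = sqrt(90) = 9.4868

9.4868


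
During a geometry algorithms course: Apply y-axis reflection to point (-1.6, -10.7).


Reflection over y-axis: (x,y) -> (-x,y)
(-1.6, -10.7) -> (1.6, -10.7)

(1.6, -10.7)


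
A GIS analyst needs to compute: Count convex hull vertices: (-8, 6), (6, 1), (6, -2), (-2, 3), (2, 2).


Convex hull vertices (CCW): (-8, 6), (6, -2), (6, 1)
Count = 3

3


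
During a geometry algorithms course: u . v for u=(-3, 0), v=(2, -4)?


u . v = u_x*v_x + u_y*v_y = (-3)*2 + 0*(-4)
= (-6) + 0 = -6

-6


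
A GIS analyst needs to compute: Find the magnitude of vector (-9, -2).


|u| = sqrt((-9)^2 + (-2)^2) = sqrt(85) = 9.2195

9.2195


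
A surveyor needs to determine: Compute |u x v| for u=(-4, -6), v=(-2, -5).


|u x v| = |(-4)*(-5) - (-6)*(-2)|
= |20 - 12| = 8

8


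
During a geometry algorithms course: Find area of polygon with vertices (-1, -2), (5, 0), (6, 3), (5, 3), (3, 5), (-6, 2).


Shoelace sum: ((-1)*0 - 5*(-2)) + (5*3 - 6*0) + (6*3 - 5*3) + (5*5 - 3*3) + (3*2 - (-6)*5) + ((-6)*(-2) - (-1)*2)
= 94
Area = |94|/2 = 47

47


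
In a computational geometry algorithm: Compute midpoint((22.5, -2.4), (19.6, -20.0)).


M = ((22.5+19.6)/2, ((-2.4)+(-20))/2)
= (21.05, -11.2)

(21.05, -11.2)


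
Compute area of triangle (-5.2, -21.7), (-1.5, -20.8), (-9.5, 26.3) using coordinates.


Area = |x_A(y_B-y_C) + x_B(y_C-y_A) + x_C(y_A-y_B)|/2
= |244.92 + (-72) + 8.55|/2
= 181.47/2 = 90.735

90.735


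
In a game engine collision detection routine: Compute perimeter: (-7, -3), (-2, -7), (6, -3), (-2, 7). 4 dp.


Sides: (-7, -3)->(-2, -7): sqrt(41) = 6.403124, (-2, -7)->(6, -3): sqrt(80) = 8.944272, (6, -3)->(-2, 7): sqrt(164) = 12.806248, (-2, 7)->(-7, -3): sqrt(125) = 11.18034
Sum = 39.333984
Perimeter = 39.334

39.334


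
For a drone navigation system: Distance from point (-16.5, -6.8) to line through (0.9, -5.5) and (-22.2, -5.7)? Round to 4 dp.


|cross product| = 26.55
|line direction| = sqrt(533.65) = 23.1009
Distance = 26.55/sqrt(533.65) = 1.1493

1.1493


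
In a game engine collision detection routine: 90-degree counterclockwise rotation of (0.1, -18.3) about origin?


90° CCW: (x,y) -> (-y, x)
(0.1,-18.3) -> (18.3, 0.1)

(18.3, 0.1)


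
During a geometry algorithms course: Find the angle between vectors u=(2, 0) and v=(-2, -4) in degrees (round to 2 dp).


u.v = -4, |u| = sqrt(4) = 2, |v| = sqrt(20) = 4.4721
cos(theta) = u.v/(|u||v|) = -4/sqrt(80) = -0.447214
theta = acos(-0.447214) = 116.57 degrees

116.57 degrees


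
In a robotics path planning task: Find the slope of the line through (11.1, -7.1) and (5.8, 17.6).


slope = (y2-y1)/(x2-x1) = (17.6-(-7.1))/(5.8-11.1) = 24.7/(-5.3) = -4.6604

-4.6604


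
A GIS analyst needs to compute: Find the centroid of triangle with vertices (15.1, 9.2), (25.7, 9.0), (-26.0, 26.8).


Centroid = ((x_A+x_B+x_C)/3, (y_A+y_B+y_C)/3)
= ((15.1+25.7+(-26))/3, (9.2+9+26.8)/3)
= (4.9333, 15)

(4.9333, 15)


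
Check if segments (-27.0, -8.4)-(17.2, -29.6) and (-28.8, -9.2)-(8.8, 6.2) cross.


Cross products: d1=2.36, d2=-1475.44, d3=-73.52, d4=1404.28
d1*d2 < 0 and d3*d4 < 0? yes

Yes, they intersect


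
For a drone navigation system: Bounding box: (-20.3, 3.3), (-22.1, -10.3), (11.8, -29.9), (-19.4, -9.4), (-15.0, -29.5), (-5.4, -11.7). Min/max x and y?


x range: [-22.1, 11.8]
y range: [-29.9, 3.3]
Bounding box: (-22.1,-29.9) to (11.8,3.3)

(-22.1,-29.9) to (11.8,3.3)


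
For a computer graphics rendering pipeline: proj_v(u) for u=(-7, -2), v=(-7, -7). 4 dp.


u.v = 63, |v| = sqrt(98) = 9.8995
Scalar projection = u.v / |v| = 63 / sqrt(98) = 6.364

6.364


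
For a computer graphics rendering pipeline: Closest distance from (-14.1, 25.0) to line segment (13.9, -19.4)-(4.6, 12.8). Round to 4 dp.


Project P onto AB: t = 1 (clamped to [0,1])
Closest point on segment: (4.6, 12.8)
Distance: 22.3278

22.3278


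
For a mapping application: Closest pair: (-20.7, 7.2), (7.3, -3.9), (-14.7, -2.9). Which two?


d(P0,P1) = 30.1199, d(P0,P2) = 11.7478, d(P1,P2) = 22.0227
Closest: P0 and P2

Closest pair: (-20.7, 7.2) and (-14.7, -2.9), distance = 11.7478


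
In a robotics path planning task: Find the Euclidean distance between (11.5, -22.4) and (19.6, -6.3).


dx=8.1, dy=16.1
d^2 = 8.1^2 + 16.1^2 = 324.82
d = sqrt(324.82) = 18.0228

18.0228


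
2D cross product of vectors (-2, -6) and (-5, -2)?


u x v = u_x*v_y - u_y*v_x = (-2)*(-2) - (-6)*(-5)
= 4 - 30 = -26

-26


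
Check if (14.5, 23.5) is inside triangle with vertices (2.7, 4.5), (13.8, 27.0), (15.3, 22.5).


Cross products: AB x AP = -54.6, BC x BP = -2.1, CA x CP = -27
All same sign? yes

Yes, inside


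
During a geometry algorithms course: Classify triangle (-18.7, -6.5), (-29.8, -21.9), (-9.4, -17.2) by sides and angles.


Side lengths squared: AB^2=360.37, BC^2=438.25, CA^2=200.98
Sorted: [200.98, 360.37, 438.25]
By sides: Scalene, By angles: Acute

Scalene, Acute


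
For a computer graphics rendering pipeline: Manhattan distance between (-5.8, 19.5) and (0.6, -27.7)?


|(-5.8)-0.6| + |19.5-(-27.7)| = 6.4 + 47.2 = 53.6

53.6


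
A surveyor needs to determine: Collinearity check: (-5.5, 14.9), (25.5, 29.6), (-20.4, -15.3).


Cross product: (25.5-(-5.5))*((-15.3)-14.9) - (29.6-14.9)*((-20.4)-(-5.5))
= -717.17

No, not collinear


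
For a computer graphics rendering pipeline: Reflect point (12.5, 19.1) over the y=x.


Reflection over y=x: (x,y) -> (y,x)
(12.5, 19.1) -> (19.1, 12.5)

(19.1, 12.5)


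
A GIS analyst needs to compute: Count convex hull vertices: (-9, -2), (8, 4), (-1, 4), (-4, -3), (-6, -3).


Convex hull vertices (CCW): (-9, -2), (-6, -3), (-4, -3), (8, 4), (-1, 4)
Count = 5

5


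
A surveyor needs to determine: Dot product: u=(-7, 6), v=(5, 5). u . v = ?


u . v = u_x*v_x + u_y*v_y = (-7)*5 + 6*5
= (-35) + 30 = -5

-5


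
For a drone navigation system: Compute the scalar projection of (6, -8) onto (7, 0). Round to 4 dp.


u.v = 42, |v| = sqrt(49) = 7
Scalar projection = u.v / |v| = 42 / sqrt(49) = 6

6


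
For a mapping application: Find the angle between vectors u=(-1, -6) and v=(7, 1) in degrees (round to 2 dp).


u.v = -13, |u| = sqrt(37) = 6.0828, |v| = sqrt(50) = 7.0711
cos(theta) = u.v/(|u||v|) = -13/sqrt(1850) = -0.302244
theta = acos(-0.302244) = 107.59 degrees

107.59 degrees


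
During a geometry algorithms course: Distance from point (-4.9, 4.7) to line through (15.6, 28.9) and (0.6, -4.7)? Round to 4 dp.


|cross product| = 325.8
|line direction| = sqrt(1353.96) = 36.7962
Distance = 325.8/sqrt(1353.96) = 8.8542

8.8542


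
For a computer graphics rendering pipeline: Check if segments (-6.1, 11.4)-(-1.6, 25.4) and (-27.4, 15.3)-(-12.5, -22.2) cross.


Cross products: d1=740.64, d2=1117.99, d3=315.75, d4=-61.6
d1*d2 < 0 and d3*d4 < 0? no

No, they don't intersect


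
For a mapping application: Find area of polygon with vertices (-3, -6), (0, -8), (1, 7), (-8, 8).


Shoelace sum: ((-3)*(-8) - 0*(-6)) + (0*7 - 1*(-8)) + (1*8 - (-8)*7) + ((-8)*(-6) - (-3)*8)
= 168
Area = |168|/2 = 84

84


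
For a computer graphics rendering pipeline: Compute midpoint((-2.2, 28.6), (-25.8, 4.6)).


M = (((-2.2)+(-25.8))/2, (28.6+4.6)/2)
= (-14, 16.6)

(-14, 16.6)


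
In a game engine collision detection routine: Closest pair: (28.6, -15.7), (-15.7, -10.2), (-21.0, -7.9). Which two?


d(P0,P1) = 44.6401, d(P0,P2) = 50.2096, d(P1,P2) = 5.7775
Closest: P1 and P2

Closest pair: (-15.7, -10.2) and (-21.0, -7.9), distance = 5.7775


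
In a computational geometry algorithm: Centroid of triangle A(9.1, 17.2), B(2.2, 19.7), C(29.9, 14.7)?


Centroid = ((x_A+x_B+x_C)/3, (y_A+y_B+y_C)/3)
= ((9.1+2.2+29.9)/3, (17.2+19.7+14.7)/3)
= (13.7333, 17.2)

(13.7333, 17.2)


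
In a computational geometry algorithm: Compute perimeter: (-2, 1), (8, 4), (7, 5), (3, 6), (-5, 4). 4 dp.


Sides: (-2, 1)->(8, 4): sqrt(109) = 10.440307, (8, 4)->(7, 5): sqrt(2) = 1.414214, (7, 5)->(3, 6): sqrt(17) = 4.123106, (3, 6)->(-5, 4): sqrt(68) = 8.246211, (-5, 4)->(-2, 1): sqrt(18) = 4.242641
Sum = 28.466479
Perimeter = 28.4665

28.4665


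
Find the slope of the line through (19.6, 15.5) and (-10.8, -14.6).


slope = (y2-y1)/(x2-x1) = ((-14.6)-15.5)/((-10.8)-19.6) = (-30.1)/(-30.4) = 0.9901

0.9901


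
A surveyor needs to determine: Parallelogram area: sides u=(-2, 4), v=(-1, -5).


|u x v| = |(-2)*(-5) - 4*(-1)|
= |10 - (-4)| = 14

14


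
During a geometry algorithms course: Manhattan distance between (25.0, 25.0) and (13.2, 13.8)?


|25-13.2| + |25-13.8| = 11.8 + 11.2 = 23

23


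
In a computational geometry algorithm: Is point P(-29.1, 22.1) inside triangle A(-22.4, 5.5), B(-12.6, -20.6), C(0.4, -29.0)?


Cross products: AB x AP = -12.19, BC x BP = 416.5, CA x CP = -147.33
All same sign? no

No, outside


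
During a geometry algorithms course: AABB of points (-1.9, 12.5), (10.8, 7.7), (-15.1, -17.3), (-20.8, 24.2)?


x range: [-20.8, 10.8]
y range: [-17.3, 24.2]
Bounding box: (-20.8,-17.3) to (10.8,24.2)

(-20.8,-17.3) to (10.8,24.2)


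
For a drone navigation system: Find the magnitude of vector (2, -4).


|u| = sqrt(2^2 + (-4)^2) = sqrt(20) = 4.4721

4.4721


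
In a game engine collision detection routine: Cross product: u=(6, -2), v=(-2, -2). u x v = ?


u x v = u_x*v_y - u_y*v_x = 6*(-2) - (-2)*(-2)
= (-12) - 4 = -16

-16


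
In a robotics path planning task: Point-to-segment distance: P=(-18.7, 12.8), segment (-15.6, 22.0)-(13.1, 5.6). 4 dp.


Project P onto AB: t = 0.0567 (clamped to [0,1])
Closest point on segment: (-13.9738, 21.0708)
Distance: 9.5259

9.5259


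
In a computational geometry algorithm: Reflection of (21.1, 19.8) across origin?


Reflection over origin: (x,y) -> (-x,-y)
(21.1, 19.8) -> (-21.1, -19.8)

(-21.1, -19.8)


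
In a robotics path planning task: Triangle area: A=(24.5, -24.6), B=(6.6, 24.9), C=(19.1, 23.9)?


Area = |x_A(y_B-y_C) + x_B(y_C-y_A) + x_C(y_A-y_B)|/2
= |24.5 + 320.1 + (-945.45)|/2
= 600.85/2 = 300.425

300.425


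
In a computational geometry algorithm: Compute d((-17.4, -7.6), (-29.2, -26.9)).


dx=-11.8, dy=-19.3
d^2 = (-11.8)^2 + (-19.3)^2 = 511.73
d = sqrt(511.73) = 22.6214

22.6214


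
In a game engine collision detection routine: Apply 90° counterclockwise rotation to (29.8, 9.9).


90° CCW: (x,y) -> (-y, x)
(29.8,9.9) -> (-9.9, 29.8)

(-9.9, 29.8)


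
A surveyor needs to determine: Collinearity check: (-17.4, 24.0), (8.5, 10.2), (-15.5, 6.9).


Cross product: (8.5-(-17.4))*(6.9-24) - (10.2-24)*((-15.5)-(-17.4))
= -416.67

No, not collinear


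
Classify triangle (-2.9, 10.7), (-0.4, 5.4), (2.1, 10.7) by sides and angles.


Side lengths squared: AB^2=34.34, BC^2=34.34, CA^2=25
Sorted: [25, 34.34, 34.34]
By sides: Isosceles, By angles: Acute

Isosceles, Acute


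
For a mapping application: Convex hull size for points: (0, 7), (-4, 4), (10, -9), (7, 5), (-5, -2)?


Convex hull vertices (CCW): (-5, -2), (10, -9), (7, 5), (0, 7), (-4, 4)
Count = 5

5


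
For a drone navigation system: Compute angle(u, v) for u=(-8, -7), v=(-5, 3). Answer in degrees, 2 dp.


u.v = 19, |u| = sqrt(113) = 10.6301, |v| = sqrt(34) = 5.831
cos(theta) = u.v/(|u||v|) = 19/sqrt(3842) = 0.306531
theta = acos(0.306531) = 72.15 degrees

72.15 degrees


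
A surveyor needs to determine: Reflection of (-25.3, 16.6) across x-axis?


Reflection over x-axis: (x,y) -> (x,-y)
(-25.3, 16.6) -> (-25.3, -16.6)

(-25.3, -16.6)


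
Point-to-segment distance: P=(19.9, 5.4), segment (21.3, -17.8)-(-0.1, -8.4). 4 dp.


Project P onto AB: t = 0.454 (clamped to [0,1])
Closest point on segment: (11.584, -13.5322)
Distance: 20.6781

20.6781


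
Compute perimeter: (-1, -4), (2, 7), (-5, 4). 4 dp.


Sides: (-1, -4)->(2, 7): sqrt(130) = 11.401754, (2, 7)->(-5, 4): sqrt(58) = 7.615773, (-5, 4)->(-1, -4): sqrt(80) = 8.944272
Sum = 27.961799
Perimeter = 27.9618

27.9618


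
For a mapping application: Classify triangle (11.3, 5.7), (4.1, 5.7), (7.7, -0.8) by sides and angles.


Side lengths squared: AB^2=51.84, BC^2=55.21, CA^2=55.21
Sorted: [51.84, 55.21, 55.21]
By sides: Isosceles, By angles: Acute

Isosceles, Acute


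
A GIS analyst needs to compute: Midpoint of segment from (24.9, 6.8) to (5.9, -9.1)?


M = ((24.9+5.9)/2, (6.8+(-9.1))/2)
= (15.4, -1.15)

(15.4, -1.15)


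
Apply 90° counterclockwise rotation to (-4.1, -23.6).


90° CCW: (x,y) -> (-y, x)
(-4.1,-23.6) -> (23.6, -4.1)

(23.6, -4.1)


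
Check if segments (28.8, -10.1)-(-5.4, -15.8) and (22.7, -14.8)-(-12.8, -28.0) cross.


Cross products: d1=-86.33, d2=-335.42, d3=125.97, d4=375.06
d1*d2 < 0 and d3*d4 < 0? no

No, they don't intersect


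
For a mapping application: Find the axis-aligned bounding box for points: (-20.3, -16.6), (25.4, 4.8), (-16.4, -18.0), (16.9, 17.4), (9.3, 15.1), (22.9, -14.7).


x range: [-20.3, 25.4]
y range: [-18, 17.4]
Bounding box: (-20.3,-18) to (25.4,17.4)

(-20.3,-18) to (25.4,17.4)


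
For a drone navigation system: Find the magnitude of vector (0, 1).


|u| = sqrt(0^2 + 1^2) = sqrt(1) = 1

1


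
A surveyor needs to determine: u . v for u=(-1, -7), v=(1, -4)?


u . v = u_x*v_x + u_y*v_y = (-1)*1 + (-7)*(-4)
= (-1) + 28 = 27

27


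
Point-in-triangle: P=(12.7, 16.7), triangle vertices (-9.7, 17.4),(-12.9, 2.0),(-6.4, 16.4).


Cross products: AB x AP = 347.2, BC x BP = -273.09, CA x CP = -20.09
All same sign? no

No, outside


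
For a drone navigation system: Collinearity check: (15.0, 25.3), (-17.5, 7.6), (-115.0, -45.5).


Cross product: ((-17.5)-15)*((-45.5)-25.3) - (7.6-25.3)*((-115)-15)
= 0

Yes, collinear


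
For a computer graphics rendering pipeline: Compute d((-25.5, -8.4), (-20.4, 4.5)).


dx=5.1, dy=12.9
d^2 = 5.1^2 + 12.9^2 = 192.42
d = sqrt(192.42) = 13.8716

13.8716


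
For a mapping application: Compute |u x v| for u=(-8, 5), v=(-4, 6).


|u x v| = |(-8)*6 - 5*(-4)|
= |(-48) - (-20)| = 28

28


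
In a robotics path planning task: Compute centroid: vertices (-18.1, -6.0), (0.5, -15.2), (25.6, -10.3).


Centroid = ((x_A+x_B+x_C)/3, (y_A+y_B+y_C)/3)
= (((-18.1)+0.5+25.6)/3, ((-6)+(-15.2)+(-10.3))/3)
= (2.6667, -10.5)

(2.6667, -10.5)


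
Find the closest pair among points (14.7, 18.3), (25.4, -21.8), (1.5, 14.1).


d(P0,P1) = 41.503, d(P0,P2) = 13.8521, d(P1,P2) = 43.1279
Closest: P0 and P2

Closest pair: (14.7, 18.3) and (1.5, 14.1), distance = 13.8521


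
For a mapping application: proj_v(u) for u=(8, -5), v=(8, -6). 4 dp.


u.v = 94, |v| = sqrt(100) = 10
Scalar projection = u.v / |v| = 94 / sqrt(100) = 9.4

9.4


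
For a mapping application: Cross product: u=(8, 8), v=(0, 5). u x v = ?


u x v = u_x*v_y - u_y*v_x = 8*5 - 8*0
= 40 - 0 = 40

40


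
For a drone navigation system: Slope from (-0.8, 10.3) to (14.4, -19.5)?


slope = (y2-y1)/(x2-x1) = ((-19.5)-10.3)/(14.4-(-0.8)) = (-29.8)/15.2 = -1.9605

-1.9605


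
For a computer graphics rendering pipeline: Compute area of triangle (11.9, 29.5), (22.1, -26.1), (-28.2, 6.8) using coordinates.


Area = |x_A(y_B-y_C) + x_B(y_C-y_A) + x_C(y_A-y_B)|/2
= |(-391.51) + (-501.67) + (-1567.92)|/2
= 2461.1/2 = 1230.55

1230.55


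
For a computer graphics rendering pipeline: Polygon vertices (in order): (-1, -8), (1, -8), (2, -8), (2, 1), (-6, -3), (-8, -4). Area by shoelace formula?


Shoelace sum: ((-1)*(-8) - 1*(-8)) + (1*(-8) - 2*(-8)) + (2*1 - 2*(-8)) + (2*(-3) - (-6)*1) + ((-6)*(-4) - (-8)*(-3)) + ((-8)*(-8) - (-1)*(-4))
= 102
Area = |102|/2 = 51

51


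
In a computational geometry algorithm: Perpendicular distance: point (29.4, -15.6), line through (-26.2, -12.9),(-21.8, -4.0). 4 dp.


|cross product| = 506.72
|line direction| = sqrt(98.57) = 9.9282
Distance = 506.72/sqrt(98.57) = 51.0382

51.0382


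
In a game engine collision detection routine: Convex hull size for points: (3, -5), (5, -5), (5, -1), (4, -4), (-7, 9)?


Convex hull vertices (CCW): (-7, 9), (3, -5), (5, -5), (5, -1)
Count = 4

4


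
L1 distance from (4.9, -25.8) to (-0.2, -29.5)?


|4.9-(-0.2)| + |(-25.8)-(-29.5)| = 5.1 + 3.7 = 8.8

8.8


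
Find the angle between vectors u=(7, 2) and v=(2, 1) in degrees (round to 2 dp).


u.v = 16, |u| = sqrt(53) = 7.2801, |v| = sqrt(5) = 2.2361
cos(theta) = u.v/(|u||v|) = 16/sqrt(265) = 0.982872
theta = acos(0.982872) = 10.62 degrees

10.62 degrees


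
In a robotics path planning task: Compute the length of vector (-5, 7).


|u| = sqrt((-5)^2 + 7^2) = sqrt(74) = 8.6023

8.6023


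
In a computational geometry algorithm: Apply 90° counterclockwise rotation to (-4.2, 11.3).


90° CCW: (x,y) -> (-y, x)
(-4.2,11.3) -> (-11.3, -4.2)

(-11.3, -4.2)


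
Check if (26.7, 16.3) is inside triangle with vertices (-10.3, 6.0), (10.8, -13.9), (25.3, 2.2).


Cross products: AB x AP = 953.63, BC x BP = 181.91, CA x CP = -507.28
All same sign? no

No, outside


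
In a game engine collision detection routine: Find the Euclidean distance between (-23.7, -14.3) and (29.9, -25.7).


dx=53.6, dy=-11.4
d^2 = 53.6^2 + (-11.4)^2 = 3002.92
d = sqrt(3002.92) = 54.7989

54.7989


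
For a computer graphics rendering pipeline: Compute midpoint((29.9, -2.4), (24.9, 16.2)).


M = ((29.9+24.9)/2, ((-2.4)+16.2)/2)
= (27.4, 6.9)

(27.4, 6.9)


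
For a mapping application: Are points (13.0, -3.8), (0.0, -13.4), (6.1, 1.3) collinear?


Cross product: (0-13)*(1.3-(-3.8)) - ((-13.4)-(-3.8))*(6.1-13)
= -132.54

No, not collinear


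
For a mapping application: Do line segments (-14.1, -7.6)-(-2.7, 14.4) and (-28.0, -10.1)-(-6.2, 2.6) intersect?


Cross products: d1=-122.03, d2=212.79, d3=277.3, d4=-57.52
d1*d2 < 0 and d3*d4 < 0? yes

Yes, they intersect


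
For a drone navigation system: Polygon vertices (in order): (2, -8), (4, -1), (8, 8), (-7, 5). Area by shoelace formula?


Shoelace sum: (2*(-1) - 4*(-8)) + (4*8 - 8*(-1)) + (8*5 - (-7)*8) + ((-7)*(-8) - 2*5)
= 212
Area = |212|/2 = 106

106


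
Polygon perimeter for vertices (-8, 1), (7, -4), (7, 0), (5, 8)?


Sides: (-8, 1)->(7, -4): sqrt(250) = 15.811388, (7, -4)->(7, 0): sqrt(16) = 4, (7, 0)->(5, 8): sqrt(68) = 8.246211, (5, 8)->(-8, 1): sqrt(218) = 14.764823
Sum = 42.822422
Perimeter = 42.8224

42.8224


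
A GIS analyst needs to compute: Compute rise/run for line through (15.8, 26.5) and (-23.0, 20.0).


slope = (y2-y1)/(x2-x1) = (20-26.5)/((-23)-15.8) = (-6.5)/(-38.8) = 0.1675

0.1675


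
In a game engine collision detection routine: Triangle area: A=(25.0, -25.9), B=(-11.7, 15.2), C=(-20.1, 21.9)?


Area = |x_A(y_B-y_C) + x_B(y_C-y_A) + x_C(y_A-y_B)|/2
= |(-167.5) + (-559.26) + 826.11|/2
= 99.35/2 = 49.675

49.675


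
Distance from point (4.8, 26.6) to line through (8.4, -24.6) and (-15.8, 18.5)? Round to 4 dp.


|cross product| = 1083.88
|line direction| = sqrt(2443.25) = 49.4292
Distance = 1083.88/sqrt(2443.25) = 21.9279

21.9279


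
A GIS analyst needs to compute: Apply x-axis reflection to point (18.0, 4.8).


Reflection over x-axis: (x,y) -> (x,-y)
(18, 4.8) -> (18, -4.8)

(18, -4.8)


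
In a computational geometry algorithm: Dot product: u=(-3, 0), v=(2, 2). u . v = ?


u . v = u_x*v_x + u_y*v_y = (-3)*2 + 0*2
= (-6) + 0 = -6

-6


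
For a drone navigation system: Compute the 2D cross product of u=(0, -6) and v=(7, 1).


u x v = u_x*v_y - u_y*v_x = 0*1 - (-6)*7
= 0 - (-42) = 42

42


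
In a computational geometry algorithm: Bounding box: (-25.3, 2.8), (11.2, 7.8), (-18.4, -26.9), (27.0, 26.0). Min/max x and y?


x range: [-25.3, 27]
y range: [-26.9, 26]
Bounding box: (-25.3,-26.9) to (27,26)

(-25.3,-26.9) to (27,26)


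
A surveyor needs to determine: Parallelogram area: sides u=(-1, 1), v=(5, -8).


|u x v| = |(-1)*(-8) - 1*5|
= |8 - 5| = 3

3


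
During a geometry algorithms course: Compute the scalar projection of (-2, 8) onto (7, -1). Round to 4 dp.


u.v = -22, |v| = sqrt(50) = 7.0711
Scalar projection = u.v / |v| = -22 / sqrt(50) = -3.1113

-3.1113


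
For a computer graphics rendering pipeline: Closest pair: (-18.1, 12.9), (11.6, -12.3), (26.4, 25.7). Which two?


d(P0,P1) = 38.9504, d(P0,P2) = 46.3043, d(P1,P2) = 40.7804
Closest: P0 and P1

Closest pair: (-18.1, 12.9) and (11.6, -12.3), distance = 38.9504


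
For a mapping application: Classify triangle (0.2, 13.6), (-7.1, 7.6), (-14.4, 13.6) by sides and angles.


Side lengths squared: AB^2=89.29, BC^2=89.29, CA^2=213.16
Sorted: [89.29, 89.29, 213.16]
By sides: Isosceles, By angles: Obtuse

Isosceles, Obtuse


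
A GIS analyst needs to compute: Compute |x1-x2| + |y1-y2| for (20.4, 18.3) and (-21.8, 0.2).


|20.4-(-21.8)| + |18.3-0.2| = 42.2 + 18.1 = 60.3

60.3


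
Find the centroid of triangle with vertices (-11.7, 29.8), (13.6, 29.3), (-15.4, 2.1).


Centroid = ((x_A+x_B+x_C)/3, (y_A+y_B+y_C)/3)
= (((-11.7)+13.6+(-15.4))/3, (29.8+29.3+2.1)/3)
= (-4.5, 20.4)

(-4.5, 20.4)


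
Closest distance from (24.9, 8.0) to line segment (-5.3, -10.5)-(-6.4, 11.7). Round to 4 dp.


Project P onto AB: t = 0.7641 (clamped to [0,1])
Closest point on segment: (-6.1405, 6.462)
Distance: 31.0785

31.0785


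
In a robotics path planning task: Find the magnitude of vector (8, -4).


|u| = sqrt(8^2 + (-4)^2) = sqrt(80) = 8.9443

8.9443


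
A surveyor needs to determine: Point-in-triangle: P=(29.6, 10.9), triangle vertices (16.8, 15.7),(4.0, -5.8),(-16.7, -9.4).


Cross products: AB x AP = 336.64, BC x BP = -253.53, CA x CP = -482.08
All same sign? no

No, outside


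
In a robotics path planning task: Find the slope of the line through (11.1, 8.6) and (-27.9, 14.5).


slope = (y2-y1)/(x2-x1) = (14.5-8.6)/((-27.9)-11.1) = 5.9/(-39) = -0.1513

-0.1513


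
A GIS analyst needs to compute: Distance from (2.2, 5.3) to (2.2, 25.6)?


dx=0, dy=20.3
d^2 = 0^2 + 20.3^2 = 412.09
d = sqrt(412.09) = 20.3

20.3


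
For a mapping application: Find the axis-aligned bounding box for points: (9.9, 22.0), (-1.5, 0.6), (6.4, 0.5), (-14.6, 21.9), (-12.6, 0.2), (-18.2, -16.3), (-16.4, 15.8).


x range: [-18.2, 9.9]
y range: [-16.3, 22]
Bounding box: (-18.2,-16.3) to (9.9,22)

(-18.2,-16.3) to (9.9,22)


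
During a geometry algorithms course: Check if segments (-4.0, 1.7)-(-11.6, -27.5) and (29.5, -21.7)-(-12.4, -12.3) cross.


Cross products: d1=-665.56, d2=629.36, d3=1156.04, d4=-138.88
d1*d2 < 0 and d3*d4 < 0? yes

Yes, they intersect


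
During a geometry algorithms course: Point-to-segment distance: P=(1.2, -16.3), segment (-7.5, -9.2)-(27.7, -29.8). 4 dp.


Project P onto AB: t = 0.272 (clamped to [0,1])
Closest point on segment: (2.0756, -14.8039)
Distance: 1.7335

1.7335


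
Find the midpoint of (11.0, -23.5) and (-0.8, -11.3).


M = ((11+(-0.8))/2, ((-23.5)+(-11.3))/2)
= (5.1, -17.4)

(5.1, -17.4)


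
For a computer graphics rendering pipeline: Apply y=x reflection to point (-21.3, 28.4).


Reflection over y=x: (x,y) -> (y,x)
(-21.3, 28.4) -> (28.4, -21.3)

(28.4, -21.3)


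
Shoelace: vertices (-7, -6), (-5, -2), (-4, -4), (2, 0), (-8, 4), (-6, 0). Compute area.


Shoelace sum: ((-7)*(-2) - (-5)*(-6)) + ((-5)*(-4) - (-4)*(-2)) + ((-4)*0 - 2*(-4)) + (2*4 - (-8)*0) + ((-8)*0 - (-6)*4) + ((-6)*(-6) - (-7)*0)
= 72
Area = |72|/2 = 36

36


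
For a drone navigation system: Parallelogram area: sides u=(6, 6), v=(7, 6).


|u x v| = |6*6 - 6*7|
= |36 - 42| = 6

6


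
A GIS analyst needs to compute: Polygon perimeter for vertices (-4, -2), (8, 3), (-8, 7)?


Sides: (-4, -2)->(8, 3): sqrt(169) = 13, (8, 3)->(-8, 7): sqrt(272) = 16.492423, (-8, 7)->(-4, -2): sqrt(97) = 9.848858
Sum = 39.341281
Perimeter = 39.3413

39.3413


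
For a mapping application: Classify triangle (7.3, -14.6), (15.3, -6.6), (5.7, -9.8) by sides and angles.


Side lengths squared: AB^2=128, BC^2=102.4, CA^2=25.6
Sorted: [25.6, 102.4, 128]
By sides: Scalene, By angles: Right

Scalene, Right


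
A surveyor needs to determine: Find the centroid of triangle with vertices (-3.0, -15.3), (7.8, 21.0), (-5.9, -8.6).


Centroid = ((x_A+x_B+x_C)/3, (y_A+y_B+y_C)/3)
= (((-3)+7.8+(-5.9))/3, ((-15.3)+21+(-8.6))/3)
= (-0.3667, -0.9667)

(-0.3667, -0.9667)


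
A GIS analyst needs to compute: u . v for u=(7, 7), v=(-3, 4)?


u . v = u_x*v_x + u_y*v_y = 7*(-3) + 7*4
= (-21) + 28 = 7

7


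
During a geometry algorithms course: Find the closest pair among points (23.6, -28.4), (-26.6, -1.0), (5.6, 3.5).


d(P0,P1) = 57.1909, d(P0,P2) = 36.628, d(P1,P2) = 32.5129
Closest: P1 and P2

Closest pair: (-26.6, -1.0) and (5.6, 3.5), distance = 32.5129


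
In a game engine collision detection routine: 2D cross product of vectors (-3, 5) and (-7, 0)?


u x v = u_x*v_y - u_y*v_x = (-3)*0 - 5*(-7)
= 0 - (-35) = 35

35


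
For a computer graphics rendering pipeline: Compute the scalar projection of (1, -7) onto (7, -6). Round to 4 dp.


u.v = 49, |v| = sqrt(85) = 9.2195
Scalar projection = u.v / |v| = 49 / sqrt(85) = 5.3148

5.3148


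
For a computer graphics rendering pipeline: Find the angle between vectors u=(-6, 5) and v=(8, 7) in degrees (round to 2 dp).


u.v = -13, |u| = sqrt(61) = 7.8102, |v| = sqrt(113) = 10.6301
cos(theta) = u.v/(|u||v|) = -13/sqrt(6893) = -0.156581
theta = acos(-0.156581) = 99.01 degrees

99.01 degrees


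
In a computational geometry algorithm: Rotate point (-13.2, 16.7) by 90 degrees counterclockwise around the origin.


90° CCW: (x,y) -> (-y, x)
(-13.2,16.7) -> (-16.7, -13.2)

(-16.7, -13.2)


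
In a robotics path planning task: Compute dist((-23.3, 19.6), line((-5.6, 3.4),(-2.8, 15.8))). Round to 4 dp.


|cross product| = 264.84
|line direction| = sqrt(161.6) = 12.7122
Distance = 264.84/sqrt(161.6) = 20.8335

20.8335


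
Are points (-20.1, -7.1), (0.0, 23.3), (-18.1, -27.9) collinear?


Cross product: (0-(-20.1))*((-27.9)-(-7.1)) - (23.3-(-7.1))*((-18.1)-(-20.1))
= -478.88

No, not collinear


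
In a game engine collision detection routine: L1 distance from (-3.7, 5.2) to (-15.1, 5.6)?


|(-3.7)-(-15.1)| + |5.2-5.6| = 11.4 + 0.4 = 11.8

11.8


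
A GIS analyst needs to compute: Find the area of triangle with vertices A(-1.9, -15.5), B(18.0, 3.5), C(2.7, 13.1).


Area = |x_A(y_B-y_C) + x_B(y_C-y_A) + x_C(y_A-y_B)|/2
= |18.24 + 514.8 + (-51.3)|/2
= 481.74/2 = 240.87

240.87


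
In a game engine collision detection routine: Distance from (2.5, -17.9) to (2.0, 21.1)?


dx=-0.5, dy=39
d^2 = (-0.5)^2 + 39^2 = 1521.25
d = sqrt(1521.25) = 39.0032

39.0032


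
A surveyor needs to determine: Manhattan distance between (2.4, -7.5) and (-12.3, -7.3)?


|2.4-(-12.3)| + |(-7.5)-(-7.3)| = 14.7 + 0.2 = 14.9

14.9


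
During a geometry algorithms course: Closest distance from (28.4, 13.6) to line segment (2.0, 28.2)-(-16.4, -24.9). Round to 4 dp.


Project P onto AB: t = 0.0917 (clamped to [0,1])
Closest point on segment: (0.3133, 23.3325)
Distance: 29.7251

29.7251


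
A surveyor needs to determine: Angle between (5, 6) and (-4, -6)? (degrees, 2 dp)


u.v = -56, |u| = sqrt(61) = 7.8102, |v| = sqrt(52) = 7.2111
cos(theta) = u.v/(|u||v|) = -56/sqrt(3172) = -0.994309
theta = acos(-0.994309) = 173.88 degrees

173.88 degrees


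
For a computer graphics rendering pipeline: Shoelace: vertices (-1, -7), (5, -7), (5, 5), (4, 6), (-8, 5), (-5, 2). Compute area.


Shoelace sum: ((-1)*(-7) - 5*(-7)) + (5*5 - 5*(-7)) + (5*6 - 4*5) + (4*5 - (-8)*6) + ((-8)*2 - (-5)*5) + ((-5)*(-7) - (-1)*2)
= 226
Area = |226|/2 = 113

113
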